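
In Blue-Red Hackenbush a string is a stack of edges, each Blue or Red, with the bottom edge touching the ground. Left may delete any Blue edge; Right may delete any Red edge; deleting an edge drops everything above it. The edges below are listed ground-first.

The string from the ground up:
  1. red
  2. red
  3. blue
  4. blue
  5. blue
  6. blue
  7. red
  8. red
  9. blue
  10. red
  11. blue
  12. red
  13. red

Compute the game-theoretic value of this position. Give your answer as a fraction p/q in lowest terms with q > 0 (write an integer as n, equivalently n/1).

-2263/2048

Prefix values for red red blue blue blue blue red red blue red blue red red via {L|R} + simplicity:
G_1 [r]  L=[∅]  R=[0]  — -1
G_2 [rr]  L=[∅]  R=[-1 0]  — -2
G_3 [rrb]  L=[-2]  R=[-1 0]  — -3/2
G_4 [rrbb]  L=[-2 -3/2]  R=[-1 0]  — -5/4
G_5 [rrbbb]  L=[-2 -3/2 -5/4]  R=[-1 0]  — -9/8
G_6 [rrbbbb]  L=[-2 -3/2 -5/4 -9/8]  R=[-1 0]  — -17/16
G_7 [rrbbbbr]  L=[-2 -3/2 -5/4 -9/8]  R=[-17/16 -1 0]  — -35/32
G_8 [rrbbbbrr]  L=[-2 -3/2 -5/4 -9/8]  R=[-35/32 -17/16 -1 0]  — -71/64
G_9 [rrbbbbrrb]  L=[-2 -3/2 -5/4 -9/8 -71/64]  R=[-35/32 -17/16 -1 0]  — -141/128
G_10 [rrbbbbrrbr]  L=[-2 -3/2 -5/4 -9/8 -71/64]  R=[-141/128 -35/32 -17/16 -1 0]  — -283/256
G_11 [rrbbbbrrbrb]  L=[-2 -3/2 -5/4 -9/8 -71/64 -283/256]  R=[-141/128 -35/32 -17/16 -1 0]  — -565/512
G_12 [rrbbbbrrbrbr]  L=[-2 -3/2 -5/4 -9/8 -71/64 -283/256]  R=[-565/512 -141/128 -35/32 -17/16 -1 0]  — -1131/1024
G_13 [rrbbbbrrbrbrr]  L=[-2 -3/2 -5/4 -9/8 -71/64 -283/256]  R=[-1131/1024 -565/512 -141/128 -35/32 -17/16 -1 0]  — -2263/2048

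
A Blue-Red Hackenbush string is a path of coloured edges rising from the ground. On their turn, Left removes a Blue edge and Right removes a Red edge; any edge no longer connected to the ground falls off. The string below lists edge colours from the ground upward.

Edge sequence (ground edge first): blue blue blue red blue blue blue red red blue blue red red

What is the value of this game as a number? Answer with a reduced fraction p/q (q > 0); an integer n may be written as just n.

2969/1024

edge 1 of 13 (blue): { 0 | — } → 1
edge 2 of 13 (blue): { 0 1 | — } → 2
edge 3 of 13 (blue): { 0 1 2 | — } → 3
edge 4 of 13 (red): { 0 1 2 | 3 } → 5/2
edge 5 of 13 (blue): { 0 1 2 5/2 | 3 } → 11/4
edge 6 of 13 (blue): { 0 1 2 5/2 11/4 | 3 } → 23/8
edge 7 of 13 (blue): { 0 1 2 5/2 11/4 23/8 | 3 } → 47/16
edge 8 of 13 (red): { 0 1 2 5/2 11/4 23/8 | 47/16 3 } → 93/32
edge 9 of 13 (red): { 0 1 2 5/2 11/4 23/8 | 93/32 47/16 3 } → 185/64
edge 10 of 13 (blue): { 0 1 2 5/2 11/4 23/8 185/64 | 93/32 47/16 3 } → 371/128
edge 11 of 13 (blue): { 0 1 2 5/2 11/4 23/8 185/64 371/128 | 93/32 47/16 3 } → 743/256
edge 12 of 13 (red): { 0 1 2 5/2 11/4 23/8 185/64 371/128 | 743/256 93/32 47/16 3 } → 1485/512
edge 13 of 13 (red): { 0 1 2 5/2 11/4 23/8 185/64 371/128 | 1485/512 743/256 93/32 47/16 3 } → 2969/1024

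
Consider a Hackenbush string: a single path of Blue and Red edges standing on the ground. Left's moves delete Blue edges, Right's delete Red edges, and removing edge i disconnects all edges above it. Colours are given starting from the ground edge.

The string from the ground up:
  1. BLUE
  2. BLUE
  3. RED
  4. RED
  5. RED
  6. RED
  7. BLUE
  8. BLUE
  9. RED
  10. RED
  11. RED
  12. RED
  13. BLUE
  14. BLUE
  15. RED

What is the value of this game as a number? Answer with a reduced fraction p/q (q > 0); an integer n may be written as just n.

edge 1 of 15 (BLUE): { 0 | · } → 1
edge 2 of 15 (BLUE): { 0 1 | · } → 2
edge 3 of 15 (RED): { 0 1 | 2 } → 3/2
edge 4 of 15 (RED): { 0 1 | 3/2 2 } → 5/4
edge 5 of 15 (RED): { 0 1 | 5/4 3/2 2 } → 9/8
edge 6 of 15 (RED): { 0 1 | 9/8 5/4 3/2 2 } → 17/16
edge 7 of 15 (BLUE): { 0 1 17/16 | 9/8 5/4 3/2 2 } → 35/32
edge 8 of 15 (BLUE): { 0 1 17/16 35/32 | 9/8 5/4 3/2 2 } → 71/64
edge 9 of 15 (RED): { 0 1 17/16 35/32 | 71/64 9/8 5/4 3/2 2 } → 141/128
edge 10 of 15 (RED): { 0 1 17/16 35/32 | 141/128 71/64 9/8 5/4 3/2 2 } → 281/256
edge 11 of 15 (RED): { 0 1 17/16 35/32 | 281/256 141/128 71/64 9/8 5/4 3/2 2 } → 561/512
edge 12 of 15 (RED): { 0 1 17/16 35/32 | 561/512 281/256 141/128 71/64 9/8 5/4 3/2 2 } → 1121/1024
edge 13 of 15 (BLUE): { 0 1 17/16 35/32 1121/1024 | 561/512 281/256 141/128 71/64 9/8 5/4 3/2 2 } → 2243/2048
edge 14 of 15 (BLUE): { 0 1 17/16 35/32 1121/1024 2243/2048 | 561/512 281/256 141/128 71/64 9/8 5/4 3/2 2 } → 4487/4096
edge 15 of 15 (RED): { 0 1 17/16 35/32 1121/1024 2243/2048 | 4487/4096 561/512 281/256 141/128 71/64 9/8 5/4 3/2 2 } → 8973/8192

8973/8192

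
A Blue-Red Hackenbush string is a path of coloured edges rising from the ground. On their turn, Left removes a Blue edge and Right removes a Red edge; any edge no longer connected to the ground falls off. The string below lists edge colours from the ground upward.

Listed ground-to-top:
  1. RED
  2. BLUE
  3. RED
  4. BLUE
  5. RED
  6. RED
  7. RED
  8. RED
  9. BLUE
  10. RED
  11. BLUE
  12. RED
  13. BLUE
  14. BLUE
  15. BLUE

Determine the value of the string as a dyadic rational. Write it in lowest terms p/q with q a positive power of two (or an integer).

-12113/16384

1 of 15 · R · max L −∞ · min R 0 ⇒ -1
2 of 15 · RB · max L -1 · min R 0 ⇒ -1/2
3 of 15 · RBR · max L -1 · min R -1/2 ⇒ -3/4
4 of 15 · RBRB · max L -3/4 · min R -1/2 ⇒ -5/8
5 of 15 · RBRBR · max L -3/4 · min R -5/8 ⇒ -11/16
6 of 15 · RBRBRR · max L -3/4 · min R -11/16 ⇒ -23/32
7 of 15 · RBRBRRR · max L -3/4 · min R -23/32 ⇒ -47/64
8 of 15 · RBRBRRRR · max L -3/4 · min R -47/64 ⇒ -95/128
9 of 15 · RBRBRRRRB · max L -95/128 · min R -47/64 ⇒ -189/256
10 of 15 · RBRBRRRRBR · max L -95/128 · min R -189/256 ⇒ -379/512
11 of 15 · RBRBRRRRBRB · max L -379/512 · min R -189/256 ⇒ -757/1024
12 of 15 · RBRBRRRRBRBR · max L -379/512 · min R -757/1024 ⇒ -1515/2048
13 of 15 · RBRBRRRRBRBRB · max L -1515/2048 · min R -757/1024 ⇒ -3029/4096
14 of 15 · RBRBRRRRBRBRBB · max L -3029/4096 · min R -757/1024 ⇒ -6057/8192
15 of 15 · RBRBRRRRBRBRBBB · max L -6057/8192 · min R -757/1024 ⇒ -12113/16384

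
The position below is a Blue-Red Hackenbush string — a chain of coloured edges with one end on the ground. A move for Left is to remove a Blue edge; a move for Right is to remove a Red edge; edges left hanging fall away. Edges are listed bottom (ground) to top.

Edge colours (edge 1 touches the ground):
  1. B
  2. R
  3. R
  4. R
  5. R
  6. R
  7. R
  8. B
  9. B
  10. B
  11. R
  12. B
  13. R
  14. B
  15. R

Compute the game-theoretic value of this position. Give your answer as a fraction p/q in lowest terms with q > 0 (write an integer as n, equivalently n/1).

Prefix values for B R R R R R R B B B R B R B R via {L|R} + simplicity:
val_1 [B]  L=[0]  R=[none]  so 1
val_2 [BR]  L=[0]  R=[1]  so 1/2
val_3 [BRR]  L=[0]  R=[1/2, 1]  so 1/4
val_4 [BRRR]  L=[0]  R=[1/4, 1/2, 1]  so 1/8
val_5 [BRRRR]  L=[0]  R=[1/8, 1/4, 1/2, 1]  so 1/16
val_6 [BRRRRR]  L=[0]  R=[1/16, 1/8, 1/4, 1/2, 1]  so 1/32
val_7 [BRRRRRR]  L=[0]  R=[1/32, 1/16, 1/8, 1/4, 1/2, 1]  so 1/64
val_8 [BRRRRRRB]  L=[0, 1/64]  R=[1/32, 1/16, 1/8, 1/4, 1/2, 1]  so 3/128
val_9 [BRRRRRRBB]  L=[0, 1/64, 3/128]  R=[1/32, 1/16, 1/8, 1/4, 1/2, 1]  so 7/256
val_10 [BRRRRRRBBB]  L=[0, 1/64, 3/128, 7/256]  R=[1/32, 1/16, 1/8, 1/4, 1/2, 1]  so 15/512
val_11 [BRRRRRRBBBR]  L=[0, 1/64, 3/128, 7/256]  R=[15/512, 1/32, 1/16, 1/8, 1/4, 1/2, 1]  so 29/1024
val_12 [BRRRRRRBBBRB]  L=[0, 1/64, 3/128, 7/256, 29/1024]  R=[15/512, 1/32, 1/16, 1/8, 1/4, 1/2, 1]  so 59/2048
val_13 [BRRRRRRBBBRBR]  L=[0, 1/64, 3/128, 7/256, 29/1024]  R=[59/2048, 15/512, 1/32, 1/16, 1/8, 1/4, 1/2, 1]  so 117/4096
val_14 [BRRRRRRBBBRBRB]  L=[0, 1/64, 3/128, 7/256, 29/1024, 117/4096]  R=[59/2048, 15/512, 1/32, 1/16, 1/8, 1/4, 1/2, 1]  so 235/8192
val_15 [BRRRRRRBBBRBRBR]  L=[0, 1/64, 3/128, 7/256, 29/1024, 117/4096]  R=[235/8192, 59/2048, 15/512, 1/32, 1/16, 1/8, 1/4, 1/2, 1]  so 469/16384

469/16384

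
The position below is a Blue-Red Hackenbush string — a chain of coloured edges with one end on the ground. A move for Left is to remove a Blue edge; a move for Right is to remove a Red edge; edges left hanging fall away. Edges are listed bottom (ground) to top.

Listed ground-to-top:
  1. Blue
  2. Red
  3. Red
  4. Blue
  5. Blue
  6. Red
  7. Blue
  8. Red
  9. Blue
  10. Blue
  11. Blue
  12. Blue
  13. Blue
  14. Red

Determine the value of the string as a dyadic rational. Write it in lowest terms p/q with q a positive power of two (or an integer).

G(B) = { 0 | (no moves) } so 1
G(BR) = { 0 | 1 } so 1/2
G(BRR) = { 0 | 1/2 1 } so 1/4
G(BRRB) = { 0 1/4 | 1/2 1 } so 3/8
G(BRRBB) = { 0 1/4 3/8 | 1/2 1 } so 7/16
G(BRRBBR) = { 0 1/4 3/8 | 7/16 1/2 1 } so 13/32
G(BRRBBRB) = { 0 1/4 3/8 13/32 | 7/16 1/2 1 } so 27/64
G(BRRBBRBR) = { 0 1/4 3/8 13/32 | 27/64 7/16 1/2 1 } so 53/128
G(BRRBBRBRB) = { 0 1/4 3/8 13/32 53/128 | 27/64 7/16 1/2 1 } so 107/256
G(BRRBBRBRBB) = { 0 1/4 3/8 13/32 53/128 107/256 | 27/64 7/16 1/2 1 } so 215/512
G(BRRBBRBRBBB) = { 0 1/4 3/8 13/32 53/128 107/256 215/512 | 27/64 7/16 1/2 1 } so 431/1024
G(BRRBBRBRBBBB) = { 0 1/4 3/8 13/32 53/128 107/256 215/512 431/1024 | 27/64 7/16 1/2 1 } so 863/2048
G(BRRBBRBRBBBBB) = { 0 1/4 3/8 13/32 53/128 107/256 215/512 431/1024 863/2048 | 27/64 7/16 1/2 1 } so 1727/4096
G(BRRBBRBRBBBBBR) = { 0 1/4 3/8 13/32 53/128 107/256 215/512 431/1024 863/2048 | 1727/4096 27/64 7/16 1/2 1 } so 3453/8192

3453/8192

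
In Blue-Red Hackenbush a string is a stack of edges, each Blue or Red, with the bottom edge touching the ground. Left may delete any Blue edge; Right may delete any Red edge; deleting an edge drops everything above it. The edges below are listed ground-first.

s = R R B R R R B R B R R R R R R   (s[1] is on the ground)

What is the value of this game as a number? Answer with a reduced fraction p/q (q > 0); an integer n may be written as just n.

Recurse on prefixes of the 15-edge string R R B R R R B R B R R R R R R:
R: Left { (no moves) }, Right { 0 } = simplest -1
RR: Left { (no moves) }, Right { -1, 0 } = simplest -2
RRB: Left { -2 }, Right { -1, 0 } = simplest -3/2
RRBR: Left { -2 }, Right { -3/2, -1, 0 } = simplest -7/4
RRBRR: Left { -2 }, Right { -7/4, -3/2, -1, 0 } = simplest -15/8
RRBRRR: Left { -2 }, Right { -15/8, -7/4, -3/2, -1, 0 } = simplest -31/16
RRBRRRB: Left { -2, -31/16 }, Right { -15/8, -7/4, -3/2, -1, 0 } = simplest -61/32
RRBRRRBR: Left { -2, -31/16 }, Right { -61/32, -15/8, -7/4, -3/2, -1, 0 } = simplest -123/64
RRBRRRBRB: Left { -2, -31/16, -123/64 }, Right { -61/32, -15/8, -7/4, -3/2, -1, 0 } = simplest -245/128
RRBRRRBRBR: Left { -2, -31/16, -123/64 }, Right { -245/128, -61/32, -15/8, -7/4, -3/2, -1, 0 } = simplest -491/256
RRBRRRBRBRR: Left { -2, -31/16, -123/64 }, Right { -491/256, -245/128, -61/32, -15/8, -7/4, -3/2, -1, 0 } = simplest -983/512
RRBRRRBRBRRR: Left { -2, -31/16, -123/64 }, Right { -983/512, -491/256, -245/128, -61/32, -15/8, -7/4, -3/2, -1, 0 } = simplest -1967/1024
RRBRRRBRBRRRR: Left { -2, -31/16, -123/64 }, Right { -1967/1024, -983/512, -491/256, -245/128, -61/32, -15/8, -7/4, -3/2, -1, 0 } = simplest -3935/2048
RRBRRRBRBRRRRR: Left { -2, -31/16, -123/64 }, Right { -3935/2048, -1967/1024, -983/512, -491/256, -245/128, -61/32, -15/8, -7/4, -3/2, -1, 0 } = simplest -7871/4096
RRBRRRBRBRRRRRR: Left { -2, -31/16, -123/64 }, Right { -7871/4096, -3935/2048, -1967/1024, -983/512, -491/256, -245/128, -61/32, -15/8, -7/4, -3/2, -1, 0 } = simplest -15743/8192

-15743/8192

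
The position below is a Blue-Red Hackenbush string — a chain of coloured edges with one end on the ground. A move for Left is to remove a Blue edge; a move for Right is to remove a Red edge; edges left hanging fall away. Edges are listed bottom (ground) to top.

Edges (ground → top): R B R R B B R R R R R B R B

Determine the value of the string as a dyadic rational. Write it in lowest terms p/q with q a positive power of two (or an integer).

-6645/8192

Prefix values for R B R R B B R R R R R B R B via {L|R} + simplicity:
step 1: add R to get R; options L={ · } R={ 0 } -> -1
step 2: add B to get RB; options L={ -1 } R={ 0 } -> -1/2
step 3: add R to get RBR; options L={ -1 } R={ -1/2, 0 } -> -3/4
step 4: add R to get RBRR; options L={ -1 } R={ -3/4, -1/2, 0 } -> -7/8
step 5: add B to get RBRRB; options L={ -1, -7/8 } R={ -3/4, -1/2, 0 } -> -13/16
step 6: add B to get RBRRBB; options L={ -1, -7/8, -13/16 } R={ -3/4, -1/2, 0 } -> -25/32
step 7: add R to get RBRRBBR; options L={ -1, -7/8, -13/16 } R={ -25/32, -3/4, -1/2, 0 } -> -51/64
step 8: add R to get RBRRBBRR; options L={ -1, -7/8, -13/16 } R={ -51/64, -25/32, -3/4, -1/2, 0 } -> -103/128
step 9: add R to get RBRRBBRRR; options L={ -1, -7/8, -13/16 } R={ -103/128, -51/64, -25/32, -3/4, -1/2, 0 } -> -207/256
step 10: add R to get RBRRBBRRRR; options L={ -1, -7/8, -13/16 } R={ -207/256, -103/128, -51/64, -25/32, -3/4, -1/2, 0 } -> -415/512
step 11: add R to get RBRRBBRRRRR; options L={ -1, -7/8, -13/16 } R={ -415/512, -207/256, -103/128, -51/64, -25/32, -3/4, -1/2, 0 } -> -831/1024
step 12: add B to get RBRRBBRRRRRB; options L={ -1, -7/8, -13/16, -831/1024 } R={ -415/512, -207/256, -103/128, -51/64, -25/32, -3/4, -1/2, 0 } -> -1661/2048
step 13: add R to get RBRRBBRRRRRBR; options L={ -1, -7/8, -13/16, -831/1024 } R={ -1661/2048, -415/512, -207/256, -103/128, -51/64, -25/32, -3/4, -1/2, 0 } -> -3323/4096
step 14: add B to get RBRRBBRRRRRBRB; options L={ -1, -7/8, -13/16, -831/1024, -3323/4096 } R={ -1661/2048, -415/512, -207/256, -103/128, -51/64, -25/32, -3/4, -1/2, 0 } -> -6645/8192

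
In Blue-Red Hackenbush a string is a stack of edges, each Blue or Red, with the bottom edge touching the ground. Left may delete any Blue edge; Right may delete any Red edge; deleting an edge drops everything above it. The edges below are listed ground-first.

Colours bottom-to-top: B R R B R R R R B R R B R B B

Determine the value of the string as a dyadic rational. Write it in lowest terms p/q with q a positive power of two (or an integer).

4247/16384

B: Left { 0 }, Right { ∅ } = simplest 1
BR: Left { 0 }, Right { 1 } = simplest 1/2
BRR: Left { 0 }, Right { 1/2, 1 } = simplest 1/4
BRRB: Left { 0, 1/4 }, Right { 1/2, 1 } = simplest 3/8
BRRBR: Left { 0, 1/4 }, Right { 3/8, 1/2, 1 } = simplest 5/16
BRRBRR: Left { 0, 1/4 }, Right { 5/16, 3/8, 1/2, 1 } = simplest 9/32
BRRBRRR: Left { 0, 1/4 }, Right { 9/32, 5/16, 3/8, 1/2, 1 } = simplest 17/64
BRRBRRRR: Left { 0, 1/4 }, Right { 17/64, 9/32, 5/16, 3/8, 1/2, 1 } = simplest 33/128
BRRBRRRRB: Left { 0, 1/4, 33/128 }, Right { 17/64, 9/32, 5/16, 3/8, 1/2, 1 } = simplest 67/256
BRRBRRRRBR: Left { 0, 1/4, 33/128 }, Right { 67/256, 17/64, 9/32, 5/16, 3/8, 1/2, 1 } = simplest 133/512
BRRBRRRRBRR: Left { 0, 1/4, 33/128 }, Right { 133/512, 67/256, 17/64, 9/32, 5/16, 3/8, 1/2, 1 } = simplest 265/1024
BRRBRRRRBRRB: Left { 0, 1/4, 33/128, 265/1024 }, Right { 133/512, 67/256, 17/64, 9/32, 5/16, 3/8, 1/2, 1 } = simplest 531/2048
BRRBRRRRBRRBR: Left { 0, 1/4, 33/128, 265/1024 }, Right { 531/2048, 133/512, 67/256, 17/64, 9/32, 5/16, 3/8, 1/2, 1 } = simplest 1061/4096
BRRBRRRRBRRBRB: Left { 0, 1/4, 33/128, 265/1024, 1061/4096 }, Right { 531/2048, 133/512, 67/256, 17/64, 9/32, 5/16, 3/8, 1/2, 1 } = simplest 2123/8192
BRRBRRRRBRRBRBB: Left { 0, 1/4, 33/128, 265/1024, 1061/4096, 2123/8192 }, Right { 531/2048, 133/512, 67/256, 17/64, 9/32, 5/16, 3/8, 1/2, 1 } = simplest 4247/16384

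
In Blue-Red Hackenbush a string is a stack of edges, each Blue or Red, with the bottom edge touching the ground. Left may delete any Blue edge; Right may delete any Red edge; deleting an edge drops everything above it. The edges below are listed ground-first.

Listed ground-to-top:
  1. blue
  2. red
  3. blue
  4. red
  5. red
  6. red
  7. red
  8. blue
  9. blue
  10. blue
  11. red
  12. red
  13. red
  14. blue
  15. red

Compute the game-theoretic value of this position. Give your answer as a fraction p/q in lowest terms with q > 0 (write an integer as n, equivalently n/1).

8645/16384

b: Left { 0 }, Right { — } — simplest 1
br: Left { 0 }, Right { 1 } — simplest 1/2
brb: Left { 0 1/2 }, Right { 1 } — simplest 3/4
brbr: Left { 0 1/2 }, Right { 3/4 1 } — simplest 5/8
brbrr: Left { 0 1/2 }, Right { 5/8 3/4 1 } — simplest 9/16
brbrrr: Left { 0 1/2 }, Right { 9/16 5/8 3/4 1 } — simplest 17/32
brbrrrr: Left { 0 1/2 }, Right { 17/32 9/16 5/8 3/4 1 } — simplest 33/64
brbrrrrb: Left { 0 1/2 33/64 }, Right { 17/32 9/16 5/8 3/4 1 } — simplest 67/128
brbrrrrbb: Left { 0 1/2 33/64 67/128 }, Right { 17/32 9/16 5/8 3/4 1 } — simplest 135/256
brbrrrrbbb: Left { 0 1/2 33/64 67/128 135/256 }, Right { 17/32 9/16 5/8 3/4 1 } — simplest 271/512
brbrrrrbbbr: Left { 0 1/2 33/64 67/128 135/256 }, Right { 271/512 17/32 9/16 5/8 3/4 1 } — simplest 541/1024
brbrrrrbbbrr: Left { 0 1/2 33/64 67/128 135/256 }, Right { 541/1024 271/512 17/32 9/16 5/8 3/4 1 } — simplest 1081/2048
brbrrrrbbbrrr: Left { 0 1/2 33/64 67/128 135/256 }, Right { 1081/2048 541/1024 271/512 17/32 9/16 5/8 3/4 1 } — simplest 2161/4096
brbrrrrbbbrrrb: Left { 0 1/2 33/64 67/128 135/256 2161/4096 }, Right { 1081/2048 541/1024 271/512 17/32 9/16 5/8 3/4 1 } — simplest 4323/8192
brbrrrrbbbrrrbr: Left { 0 1/2 33/64 67/128 135/256 2161/4096 }, Right { 4323/8192 1081/2048 541/1024 271/512 17/32 9/16 5/8 3/4 1 } — simplest 8645/16384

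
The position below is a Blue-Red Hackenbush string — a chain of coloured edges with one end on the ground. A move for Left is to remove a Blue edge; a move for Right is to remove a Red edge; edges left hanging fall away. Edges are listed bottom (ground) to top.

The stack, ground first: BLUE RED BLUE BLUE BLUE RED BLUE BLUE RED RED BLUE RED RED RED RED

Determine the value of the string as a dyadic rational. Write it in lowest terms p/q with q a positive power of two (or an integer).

Build g(s[:k]) for k = 1..15, string s = BLUE RED BLUE BLUE BLUE RED BLUE BLUE RED RED BLUE RED RED RED RED.
g_1 [B]  L=[0]  R=[none]  so 1
g_2 [BR]  L=[0]  R=[1]  so 1/2
g_3 [BRB]  L=[0,1/2]  R=[1]  so 3/4
g_4 [BRBB]  L=[0,1/2,3/4]  R=[1]  so 7/8
g_5 [BRBBB]  L=[0,1/2,3/4,7/8]  R=[1]  so 15/16
g_6 [BRBBBR]  L=[0,1/2,3/4,7/8]  R=[15/16,1]  so 29/32
g_7 [BRBBBRB]  L=[0,1/2,3/4,7/8,29/32]  R=[15/16,1]  so 59/64
g_8 [BRBBBRBB]  L=[0,1/2,3/4,7/8,29/32,59/64]  R=[15/16,1]  so 119/128
g_9 [BRBBBRBBR]  L=[0,1/2,3/4,7/8,29/32,59/64]  R=[119/128,15/16,1]  so 237/256
g_10 [BRBBBRBBRR]  L=[0,1/2,3/4,7/8,29/32,59/64]  R=[237/256,119/128,15/16,1]  so 473/512
g_11 [BRBBBRBBRRB]  L=[0,1/2,3/4,7/8,29/32,59/64,473/512]  R=[237/256,119/128,15/16,1]  so 947/1024
g_12 [BRBBBRBBRRBR]  L=[0,1/2,3/4,7/8,29/32,59/64,473/512]  R=[947/1024,237/256,119/128,15/16,1]  so 1893/2048
g_13 [BRBBBRBBRRBRR]  L=[0,1/2,3/4,7/8,29/32,59/64,473/512]  R=[1893/2048,947/1024,237/256,119/128,15/16,1]  so 3785/4096
g_14 [BRBBBRBBRRBRRR]  L=[0,1/2,3/4,7/8,29/32,59/64,473/512]  R=[3785/4096,1893/2048,947/1024,237/256,119/128,15/16,1]  so 7569/8192
g_15 [BRBBBRBBRRBRRRR]  L=[0,1/2,3/4,7/8,29/32,59/64,473/512]  R=[7569/8192,3785/4096,1893/2048,947/1024,237/256,119/128,15/16,1]  so 15137/16384

15137/16384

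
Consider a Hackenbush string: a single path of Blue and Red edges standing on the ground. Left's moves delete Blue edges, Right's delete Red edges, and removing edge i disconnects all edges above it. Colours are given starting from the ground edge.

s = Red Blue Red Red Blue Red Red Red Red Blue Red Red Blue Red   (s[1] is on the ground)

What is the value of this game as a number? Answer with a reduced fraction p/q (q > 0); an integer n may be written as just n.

-7131/8192

R: Left { · }, Right { 0 } gives simplest -1
RB: Left { -1 }, Right { 0 } gives simplest -1/2
RBR: Left { -1 }, Right { -1/2 0 } gives simplest -3/4
RBRR: Left { -1 }, Right { -3/4 -1/2 0 } gives simplest -7/8
RBRRB: Left { -1 -7/8 }, Right { -3/4 -1/2 0 } gives simplest -13/16
RBRRBR: Left { -1 -7/8 }, Right { -13/16 -3/4 -1/2 0 } gives simplest -27/32
RBRRBRR: Left { -1 -7/8 }, Right { -27/32 -13/16 -3/4 -1/2 0 } gives simplest -55/64
RBRRBRRR: Left { -1 -7/8 }, Right { -55/64 -27/32 -13/16 -3/4 -1/2 0 } gives simplest -111/128
RBRRBRRRR: Left { -1 -7/8 }, Right { -111/128 -55/64 -27/32 -13/16 -3/4 -1/2 0 } gives simplest -223/256
RBRRBRRRRB: Left { -1 -7/8 -223/256 }, Right { -111/128 -55/64 -27/32 -13/16 -3/4 -1/2 0 } gives simplest -445/512
RBRRBRRRRBR: Left { -1 -7/8 -223/256 }, Right { -445/512 -111/128 -55/64 -27/32 -13/16 -3/4 -1/2 0 } gives simplest -891/1024
RBRRBRRRRBRR: Left { -1 -7/8 -223/256 }, Right { -891/1024 -445/512 -111/128 -55/64 -27/32 -13/16 -3/4 -1/2 0 } gives simplest -1783/2048
RBRRBRRRRBRRB: Left { -1 -7/8 -223/256 -1783/2048 }, Right { -891/1024 -445/512 -111/128 -55/64 -27/32 -13/16 -3/4 -1/2 0 } gives simplest -3565/4096
RBRRBRRRRBRRBR: Left { -1 -7/8 -223/256 -1783/2048 }, Right { -3565/4096 -891/1024 -445/512 -111/128 -55/64 -27/32 -13/16 -3/4 -1/2 0 } gives simplest -7131/8192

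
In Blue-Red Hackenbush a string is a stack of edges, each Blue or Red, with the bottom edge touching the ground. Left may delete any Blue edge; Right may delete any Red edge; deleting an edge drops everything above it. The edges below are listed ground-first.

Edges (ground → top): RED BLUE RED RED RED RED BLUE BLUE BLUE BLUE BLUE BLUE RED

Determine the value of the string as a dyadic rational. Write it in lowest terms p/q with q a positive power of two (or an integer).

R: Left { (no moves) }, Right { 0 } gives simplest -1
RB: Left { -1 }, Right { 0 } gives simplest -1/2
RBR: Left { -1 }, Right { -1/2,0 } gives simplest -3/4
RBRR: Left { -1 }, Right { -3/4,-1/2,0 } gives simplest -7/8
RBRRR: Left { -1 }, Right { -7/8,-3/4,-1/2,0 } gives simplest -15/16
RBRRRR: Left { -1 }, Right { -15/16,-7/8,-3/4,-1/2,0 } gives simplest -31/32
RBRRRRB: Left { -1,-31/32 }, Right { -15/16,-7/8,-3/4,-1/2,0 } gives simplest -61/64
RBRRRRBB: Left { -1,-31/32,-61/64 }, Right { -15/16,-7/8,-3/4,-1/2,0 } gives simplest -121/128
RBRRRRBBB: Left { -1,-31/32,-61/64,-121/128 }, Right { -15/16,-7/8,-3/4,-1/2,0 } gives simplest -241/256
RBRRRRBBBB: Left { -1,-31/32,-61/64,-121/128,-241/256 }, Right { -15/16,-7/8,-3/4,-1/2,0 } gives simplest -481/512
RBRRRRBBBBB: Left { -1,-31/32,-61/64,-121/128,-241/256,-481/512 }, Right { -15/16,-7/8,-3/4,-1/2,0 } gives simplest -961/1024
RBRRRRBBBBBB: Left { -1,-31/32,-61/64,-121/128,-241/256,-481/512,-961/1024 }, Right { -15/16,-7/8,-3/4,-1/2,0 } gives simplest -1921/2048
RBRRRRBBBBBBR: Left { -1,-31/32,-61/64,-121/128,-241/256,-481/512,-961/1024 }, Right { -1921/2048,-15/16,-7/8,-3/4,-1/2,0 } gives simplest -3843/4096

-3843/4096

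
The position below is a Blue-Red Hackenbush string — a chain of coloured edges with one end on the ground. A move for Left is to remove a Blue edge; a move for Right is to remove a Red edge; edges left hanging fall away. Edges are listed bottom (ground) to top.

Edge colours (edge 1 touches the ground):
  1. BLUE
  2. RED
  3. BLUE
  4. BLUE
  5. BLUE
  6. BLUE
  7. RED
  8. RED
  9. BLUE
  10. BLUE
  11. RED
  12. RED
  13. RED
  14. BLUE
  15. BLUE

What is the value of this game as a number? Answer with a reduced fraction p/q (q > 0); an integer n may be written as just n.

step 1: add BLUE to get B; options L={ 0 } R={  } -> 1
step 2: add RED to get BR; options L={ 0 } R={ 1 } -> 1/2
step 3: add BLUE to get BRB; options L={ 0,1/2 } R={ 1 } -> 3/4
step 4: add BLUE to get BRBB; options L={ 0,1/2,3/4 } R={ 1 } -> 7/8
step 5: add BLUE to get BRBBB; options L={ 0,1/2,3/4,7/8 } R={ 1 } -> 15/16
step 6: add BLUE to get BRBBBB; options L={ 0,1/2,3/4,7/8,15/16 } R={ 1 } -> 31/32
step 7: add RED to get BRBBBBR; options L={ 0,1/2,3/4,7/8,15/16 } R={ 31/32,1 } -> 61/64
step 8: add RED to get BRBBBBRR; options L={ 0,1/2,3/4,7/8,15/16 } R={ 61/64,31/32,1 } -> 121/128
step 9: add BLUE to get BRBBBBRRB; options L={ 0,1/2,3/4,7/8,15/16,121/128 } R={ 61/64,31/32,1 } -> 243/256
step 10: add BLUE to get BRBBBBRRBB; options L={ 0,1/2,3/4,7/8,15/16,121/128,243/256 } R={ 61/64,31/32,1 } -> 487/512
step 11: add RED to get BRBBBBRRBBR; options L={ 0,1/2,3/4,7/8,15/16,121/128,243/256 } R={ 487/512,61/64,31/32,1 } -> 973/1024
step 12: add RED to get BRBBBBRRBBRR; options L={ 0,1/2,3/4,7/8,15/16,121/128,243/256 } R={ 973/1024,487/512,61/64,31/32,1 } -> 1945/2048
step 13: add RED to get BRBBBBRRBBRRR; options L={ 0,1/2,3/4,7/8,15/16,121/128,243/256 } R={ 1945/2048,973/1024,487/512,61/64,31/32,1 } -> 3889/4096
step 14: add BLUE to get BRBBBBRRBBRRRB; options L={ 0,1/2,3/4,7/8,15/16,121/128,243/256,3889/4096 } R={ 1945/2048,973/1024,487/512,61/64,31/32,1 } -> 7779/8192
step 15: add BLUE to get BRBBBBRRBBRRRBB; options L={ 0,1/2,3/4,7/8,15/16,121/128,243/256,3889/4096,7779/8192 } R={ 1945/2048,973/1024,487/512,61/64,31/32,1 } -> 15559/16384

15559/16384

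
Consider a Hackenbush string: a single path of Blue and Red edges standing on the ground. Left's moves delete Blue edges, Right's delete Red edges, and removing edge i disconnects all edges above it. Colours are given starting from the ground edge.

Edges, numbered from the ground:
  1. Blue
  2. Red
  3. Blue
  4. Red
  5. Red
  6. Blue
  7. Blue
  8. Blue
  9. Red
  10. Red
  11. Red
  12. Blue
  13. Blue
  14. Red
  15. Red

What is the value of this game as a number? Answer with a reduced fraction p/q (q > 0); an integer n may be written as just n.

Recurse on prefixes of the 15-edge string Blue Red Blue Red Red Blue Blue Blue Red Red Red Blue Blue Red Red:
g_1 [B]  L=[0]  R=[(no moves)]  = 1
g_2 [BR]  L=[0]  R=[1]  = 1/2
g_3 [BRB]  L=[0,1/2]  R=[1]  = 3/4
g_4 [BRBR]  L=[0,1/2]  R=[3/4,1]  = 5/8
g_5 [BRBRR]  L=[0,1/2]  R=[5/8,3/4,1]  = 9/16
g_6 [BRBRRB]  L=[0,1/2,9/16]  R=[5/8,3/4,1]  = 19/32
g_7 [BRBRRBB]  L=[0,1/2,9/16,19/32]  R=[5/8,3/4,1]  = 39/64
g_8 [BRBRRBBB]  L=[0,1/2,9/16,19/32,39/64]  R=[5/8,3/4,1]  = 79/128
g_9 [BRBRRBBBR]  L=[0,1/2,9/16,19/32,39/64]  R=[79/128,5/8,3/4,1]  = 157/256
g_10 [BRBRRBBBRR]  L=[0,1/2,9/16,19/32,39/64]  R=[157/256,79/128,5/8,3/4,1]  = 313/512
g_11 [BRBRRBBBRRR]  L=[0,1/2,9/16,19/32,39/64]  R=[313/512,157/256,79/128,5/8,3/4,1]  = 625/1024
g_12 [BRBRRBBBRRRB]  L=[0,1/2,9/16,19/32,39/64,625/1024]  R=[313/512,157/256,79/128,5/8,3/4,1]  = 1251/2048
g_13 [BRBRRBBBRRRBB]  L=[0,1/2,9/16,19/32,39/64,625/1024,1251/2048]  R=[313/512,157/256,79/128,5/8,3/4,1]  = 2503/4096
g_14 [BRBRRBBBRRRBBR]  L=[0,1/2,9/16,19/32,39/64,625/1024,1251/2048]  R=[2503/4096,313/512,157/256,79/128,5/8,3/4,1]  = 5005/8192
g_15 [BRBRRBBBRRRBBRR]  L=[0,1/2,9/16,19/32,39/64,625/1024,1251/2048]  R=[5005/8192,2503/4096,313/512,157/256,79/128,5/8,3/4,1]  = 10009/16384

10009/16384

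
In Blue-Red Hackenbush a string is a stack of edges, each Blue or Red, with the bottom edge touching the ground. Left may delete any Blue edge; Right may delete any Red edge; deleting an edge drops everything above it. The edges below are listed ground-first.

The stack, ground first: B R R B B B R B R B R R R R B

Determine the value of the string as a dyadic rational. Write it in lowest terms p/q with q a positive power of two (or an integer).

Build val(s[:k]) for k = 1..15, string s = B R R B B B R B R B R R R R B.
val(B) = { 0 |  } gives 1
val(BR) = { 0 | 1 } gives 1/2
val(BRR) = { 0 | 1/2 1 } gives 1/4
val(BRRB) = { 0 1/4 | 1/2 1 } gives 3/8
val(BRRBB) = { 0 1/4 3/8 | 1/2 1 } gives 7/16
val(BRRBBB) = { 0 1/4 3/8 7/16 | 1/2 1 } gives 15/32
val(BRRBBBR) = { 0 1/4 3/8 7/16 | 15/32 1/2 1 } gives 29/64
val(BRRBBBRB) = { 0 1/4 3/8 7/16 29/64 | 15/32 1/2 1 } gives 59/128
val(BRRBBBRBR) = { 0 1/4 3/8 7/16 29/64 | 59/128 15/32 1/2 1 } gives 117/256
val(BRRBBBRBRB) = { 0 1/4 3/8 7/16 29/64 117/256 | 59/128 15/32 1/2 1 } gives 235/512
val(BRRBBBRBRBR) = { 0 1/4 3/8 7/16 29/64 117/256 | 235/512 59/128 15/32 1/2 1 } gives 469/1024
val(BRRBBBRBRBRR) = { 0 1/4 3/8 7/16 29/64 117/256 | 469/1024 235/512 59/128 15/32 1/2 1 } gives 937/2048
val(BRRBBBRBRBRRR) = { 0 1/4 3/8 7/16 29/64 117/256 | 937/2048 469/1024 235/512 59/128 15/32 1/2 1 } gives 1873/4096
val(BRRBBBRBRBRRRR) = { 0 1/4 3/8 7/16 29/64 117/256 | 1873/4096 937/2048 469/1024 235/512 59/128 15/32 1/2 1 } gives 3745/8192
val(BRRBBBRBRBRRRRB) = { 0 1/4 3/8 7/16 29/64 117/256 3745/8192 | 1873/4096 937/2048 469/1024 235/512 59/128 15/32 1/2 1 } gives 7491/16384

7491/16384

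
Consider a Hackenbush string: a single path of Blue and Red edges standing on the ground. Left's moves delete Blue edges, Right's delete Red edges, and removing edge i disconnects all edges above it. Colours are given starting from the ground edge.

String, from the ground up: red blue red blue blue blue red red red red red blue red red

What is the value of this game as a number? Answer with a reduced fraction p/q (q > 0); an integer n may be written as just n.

Recurse on prefixes of the 14-edge string red blue red blue blue blue red red red red red blue red red:
edge 1 of 14 (red): { · | 0 } ⇒ -1
edge 2 of 14 (blue): { -1 | 0 } ⇒ -1/2
edge 3 of 14 (red): { -1 | -1/2; 0 } ⇒ -3/4
edge 4 of 14 (blue): { -1; -3/4 | -1/2; 0 } ⇒ -5/8
edge 5 of 14 (blue): { -1; -3/4; -5/8 | -1/2; 0 } ⇒ -9/16
edge 6 of 14 (blue): { -1; -3/4; -5/8; -9/16 | -1/2; 0 } ⇒ -17/32
edge 7 of 14 (red): { -1; -3/4; -5/8; -9/16 | -17/32; -1/2; 0 } ⇒ -35/64
edge 8 of 14 (red): { -1; -3/4; -5/8; -9/16 | -35/64; -17/32; -1/2; 0 } ⇒ -71/128
edge 9 of 14 (red): { -1; -3/4; -5/8; -9/16 | -71/128; -35/64; -17/32; -1/2; 0 } ⇒ -143/256
edge 10 of 14 (red): { -1; -3/4; -5/8; -9/16 | -143/256; -71/128; -35/64; -17/32; -1/2; 0 } ⇒ -287/512
edge 11 of 14 (red): { -1; -3/4; -5/8; -9/16 | -287/512; -143/256; -71/128; -35/64; -17/32; -1/2; 0 } ⇒ -575/1024
edge 12 of 14 (blue): { -1; -3/4; -5/8; -9/16; -575/1024 | -287/512; -143/256; -71/128; -35/64; -17/32; -1/2; 0 } ⇒ -1149/2048
edge 13 of 14 (red): { -1; -3/4; -5/8; -9/16; -575/1024 | -1149/2048; -287/512; -143/256; -71/128; -35/64; -17/32; -1/2; 0 } ⇒ -2299/4096
edge 14 of 14 (red): { -1; -3/4; -5/8; -9/16; -575/1024 | -2299/4096; -1149/2048; -287/512; -143/256; -71/128; -35/64; -17/32; -1/2; 0 } ⇒ -4599/8192

-4599/8192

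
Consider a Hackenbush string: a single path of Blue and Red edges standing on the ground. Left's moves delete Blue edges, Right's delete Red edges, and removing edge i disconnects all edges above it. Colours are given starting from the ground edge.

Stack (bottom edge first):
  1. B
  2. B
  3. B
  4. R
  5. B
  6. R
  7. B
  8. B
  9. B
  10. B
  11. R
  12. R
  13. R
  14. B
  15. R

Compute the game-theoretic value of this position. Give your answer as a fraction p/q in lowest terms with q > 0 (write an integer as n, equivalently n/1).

B: Left { 0 }, Right { ∅ } → simplest 1
BB: Left { 0,1 }, Right { ∅ } → simplest 2
BBB: Left { 0,1,2 }, Right { ∅ } → simplest 3
BBBR: Left { 0,1,2 }, Right { 3 } → simplest 5/2
BBBRB: Left { 0,1,2,5/2 }, Right { 3 } → simplest 11/4
BBBRBR: Left { 0,1,2,5/2 }, Right { 11/4,3 } → simplest 21/8
BBBRBRB: Left { 0,1,2,5/2,21/8 }, Right { 11/4,3 } → simplest 43/16
BBBRBRBB: Left { 0,1,2,5/2,21/8,43/16 }, Right { 11/4,3 } → simplest 87/32
BBBRBRBBB: Left { 0,1,2,5/2,21/8,43/16,87/32 }, Right { 11/4,3 } → simplest 175/64
BBBRBRBBBB: Left { 0,1,2,5/2,21/8,43/16,87/32,175/64 }, Right { 11/4,3 } → simplest 351/128
BBBRBRBBBBR: Left { 0,1,2,5/2,21/8,43/16,87/32,175/64 }, Right { 351/128,11/4,3 } → simplest 701/256
BBBRBRBBBBRR: Left { 0,1,2,5/2,21/8,43/16,87/32,175/64 }, Right { 701/256,351/128,11/4,3 } → simplest 1401/512
BBBRBRBBBBRRR: Left { 0,1,2,5/2,21/8,43/16,87/32,175/64 }, Right { 1401/512,701/256,351/128,11/4,3 } → simplest 2801/1024
BBBRBRBBBBRRRB: Left { 0,1,2,5/2,21/8,43/16,87/32,175/64,2801/1024 }, Right { 1401/512,701/256,351/128,11/4,3 } → simplest 5603/2048
BBBRBRBBBBRRRBR: Left { 0,1,2,5/2,21/8,43/16,87/32,175/64,2801/1024 }, Right { 5603/2048,1401/512,701/256,351/128,11/4,3 } → simplest 11205/4096

11205/4096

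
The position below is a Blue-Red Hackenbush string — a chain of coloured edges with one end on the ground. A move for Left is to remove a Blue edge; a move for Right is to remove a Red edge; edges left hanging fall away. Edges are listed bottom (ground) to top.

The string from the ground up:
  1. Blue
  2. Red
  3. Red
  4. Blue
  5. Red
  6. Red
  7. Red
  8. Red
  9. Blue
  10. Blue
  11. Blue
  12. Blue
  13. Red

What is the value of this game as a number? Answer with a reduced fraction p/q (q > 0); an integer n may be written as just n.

Build G(s[:k]) for k = 1..13, string s = Blue Red Red Blue Red Red Red Red Blue Blue Blue Blue Red.
G_1 [B]  L=[0]  R=[(no moves)]  -> 1
G_2 [BR]  L=[0]  R=[1]  -> 1/2
G_3 [BRR]  L=[0]  R=[1/2 1]  -> 1/4
G_4 [BRRB]  L=[0 1/4]  R=[1/2 1]  -> 3/8
G_5 [BRRBR]  L=[0 1/4]  R=[3/8 1/2 1]  -> 5/16
G_6 [BRRBRR]  L=[0 1/4]  R=[5/16 3/8 1/2 1]  -> 9/32
G_7 [BRRBRRR]  L=[0 1/4]  R=[9/32 5/16 3/8 1/2 1]  -> 17/64
G_8 [BRRBRRRR]  L=[0 1/4]  R=[17/64 9/32 5/16 3/8 1/2 1]  -> 33/128
G_9 [BRRBRRRRB]  L=[0 1/4 33/128]  R=[17/64 9/32 5/16 3/8 1/2 1]  -> 67/256
G_10 [BRRBRRRRBB]  L=[0 1/4 33/128 67/256]  R=[17/64 9/32 5/16 3/8 1/2 1]  -> 135/512
G_11 [BRRBRRRRBBB]  L=[0 1/4 33/128 67/256 135/512]  R=[17/64 9/32 5/16 3/8 1/2 1]  -> 271/1024
G_12 [BRRBRRRRBBBB]  L=[0 1/4 33/128 67/256 135/512 271/1024]  R=[17/64 9/32 5/16 3/8 1/2 1]  -> 543/2048
G_13 [BRRBRRRRBBBBR]  L=[0 1/4 33/128 67/256 135/512 271/1024]  R=[543/2048 17/64 9/32 5/16 3/8 1/2 1]  -> 1085/4096

1085/4096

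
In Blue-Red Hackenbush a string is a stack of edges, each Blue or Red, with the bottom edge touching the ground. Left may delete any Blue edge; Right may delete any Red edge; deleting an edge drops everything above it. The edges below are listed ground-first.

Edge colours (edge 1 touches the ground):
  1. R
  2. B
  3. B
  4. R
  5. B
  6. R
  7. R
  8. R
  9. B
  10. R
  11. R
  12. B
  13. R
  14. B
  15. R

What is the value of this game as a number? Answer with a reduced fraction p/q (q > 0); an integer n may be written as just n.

-5995/16384

Recurse on prefixes of the 15-edge string R B B R B R R R B R R B R B R:
step 1: add R to get R; options L={ (no moves) } R={ 0 } = -1
step 2: add B to get RB; options L={ -1 } R={ 0 } = -1/2
step 3: add B to get RBB; options L={ -1, -1/2 } R={ 0 } = -1/4
step 4: add R to get RBBR; options L={ -1, -1/2 } R={ -1/4, 0 } = -3/8
step 5: add B to get RBBRB; options L={ -1, -1/2, -3/8 } R={ -1/4, 0 } = -5/16
step 6: add R to get RBBRBR; options L={ -1, -1/2, -3/8 } R={ -5/16, -1/4, 0 } = -11/32
step 7: add R to get RBBRBRR; options L={ -1, -1/2, -3/8 } R={ -11/32, -5/16, -1/4, 0 } = -23/64
step 8: add R to get RBBRBRRR; options L={ -1, -1/2, -3/8 } R={ -23/64, -11/32, -5/16, -1/4, 0 } = -47/128
step 9: add B to get RBBRBRRRB; options L={ -1, -1/2, -3/8, -47/128 } R={ -23/64, -11/32, -5/16, -1/4, 0 } = -93/256
step 10: add R to get RBBRBRRRBR; options L={ -1, -1/2, -3/8, -47/128 } R={ -93/256, -23/64, -11/32, -5/16, -1/4, 0 } = -187/512
step 11: add R to get RBBRBRRRBRR; options L={ -1, -1/2, -3/8, -47/128 } R={ -187/512, -93/256, -23/64, -11/32, -5/16, -1/4, 0 } = -375/1024
step 12: add B to get RBBRBRRRBRRB; options L={ -1, -1/2, -3/8, -47/128, -375/1024 } R={ -187/512, -93/256, -23/64, -11/32, -5/16, -1/4, 0 } = -749/2048
step 13: add R to get RBBRBRRRBRRBR; options L={ -1, -1/2, -3/8, -47/128, -375/1024 } R={ -749/2048, -187/512, -93/256, -23/64, -11/32, -5/16, -1/4, 0 } = -1499/4096
step 14: add B to get RBBRBRRRBRRBRB; options L={ -1, -1/2, -3/8, -47/128, -375/1024, -1499/4096 } R={ -749/2048, -187/512, -93/256, -23/64, -11/32, -5/16, -1/4, 0 } = -2997/8192
step 15: add R to get RBBRBRRRBRRBRBR; options L={ -1, -1/2, -3/8, -47/128, -375/1024, -1499/4096 } R={ -2997/8192, -749/2048, -187/512, -93/256, -23/64, -11/32, -5/16, -1/4, 0 } = -5995/16384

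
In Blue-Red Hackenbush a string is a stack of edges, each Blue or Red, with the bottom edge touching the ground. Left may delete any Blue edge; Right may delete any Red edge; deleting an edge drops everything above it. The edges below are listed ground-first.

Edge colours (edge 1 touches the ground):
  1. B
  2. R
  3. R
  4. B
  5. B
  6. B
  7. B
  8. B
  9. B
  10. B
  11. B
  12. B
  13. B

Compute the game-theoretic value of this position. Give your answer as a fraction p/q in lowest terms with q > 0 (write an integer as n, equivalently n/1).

v(B) = { 0 | · } = 1
v(BR) = { 0 | 1 } = 1/2
v(BRR) = { 0 | 1/2; 1 } = 1/4
v(BRRB) = { 0; 1/4 | 1/2; 1 } = 3/8
v(BRRBB) = { 0; 1/4; 3/8 | 1/2; 1 } = 7/16
v(BRRBBB) = { 0; 1/4; 3/8; 7/16 | 1/2; 1 } = 15/32
v(BRRBBBB) = { 0; 1/4; 3/8; 7/16; 15/32 | 1/2; 1 } = 31/64
v(BRRBBBBB) = { 0; 1/4; 3/8; 7/16; 15/32; 31/64 | 1/2; 1 } = 63/128
v(BRRBBBBBB) = { 0; 1/4; 3/8; 7/16; 15/32; 31/64; 63/128 | 1/2; 1 } = 127/256
v(BRRBBBBBBB) = { 0; 1/4; 3/8; 7/16; 15/32; 31/64; 63/128; 127/256 | 1/2; 1 } = 255/512
v(BRRBBBBBBBB) = { 0; 1/4; 3/8; 7/16; 15/32; 31/64; 63/128; 127/256; 255/512 | 1/2; 1 } = 511/1024
v(BRRBBBBBBBBB) = { 0; 1/4; 3/8; 7/16; 15/32; 31/64; 63/128; 127/256; 255/512; 511/1024 | 1/2; 1 } = 1023/2048
v(BRRBBBBBBBBBB) = { 0; 1/4; 3/8; 7/16; 15/32; 31/64; 63/128; 127/256; 255/512; 511/1024; 1023/2048 | 1/2; 1 } = 2047/4096

2047/4096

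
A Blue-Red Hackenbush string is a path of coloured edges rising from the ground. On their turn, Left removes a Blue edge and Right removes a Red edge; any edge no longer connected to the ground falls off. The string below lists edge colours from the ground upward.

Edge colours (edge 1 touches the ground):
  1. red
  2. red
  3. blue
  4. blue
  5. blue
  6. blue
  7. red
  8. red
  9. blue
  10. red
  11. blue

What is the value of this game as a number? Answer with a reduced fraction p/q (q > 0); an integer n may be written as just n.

value(r) = {  | 0 } → -1
value(rr) = {  | -1,0 } → -2
value(rrb) = { -2 | -1,0 } → -3/2
value(rrbb) = { -2,-3/2 | -1,0 } → -5/4
value(rrbbb) = { -2,-3/2,-5/4 | -1,0 } → -9/8
value(rrbbbb) = { -2,-3/2,-5/4,-9/8 | -1,0 } → -17/16
value(rrbbbbr) = { -2,-3/2,-5/4,-9/8 | -17/16,-1,0 } → -35/32
value(rrbbbbrr) = { -2,-3/2,-5/4,-9/8 | -35/32,-17/16,-1,0 } → -71/64
value(rrbbbbrrb) = { -2,-3/2,-5/4,-9/8,-71/64 | -35/32,-17/16,-1,0 } → -141/128
value(rrbbbbrrbr) = { -2,-3/2,-5/4,-9/8,-71/64 | -141/128,-35/32,-17/16,-1,0 } → -283/256
value(rrbbbbrrbrb) = { -2,-3/2,-5/4,-9/8,-71/64,-283/256 | -141/128,-35/32,-17/16,-1,0 } → -565/512

-565/512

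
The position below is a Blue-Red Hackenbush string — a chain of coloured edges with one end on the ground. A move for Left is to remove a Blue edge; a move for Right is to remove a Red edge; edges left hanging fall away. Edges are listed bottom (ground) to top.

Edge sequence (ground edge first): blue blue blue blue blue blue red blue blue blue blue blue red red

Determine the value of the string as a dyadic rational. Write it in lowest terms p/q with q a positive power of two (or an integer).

value(b) = { 0 | · } = 1
value(bb) = { 0, 1 | · } = 2
value(bbb) = { 0, 1, 2 | · } = 3
value(bbbb) = { 0, 1, 2, 3 | · } = 4
value(bbbbb) = { 0, 1, 2, 3, 4 | · } = 5
value(bbbbbb) = { 0, 1, 2, 3, 4, 5 | · } = 6
value(bbbbbbr) = { 0, 1, 2, 3, 4, 5 | 6 } = 11/2
value(bbbbbbrb) = { 0, 1, 2, 3, 4, 5, 11/2 | 6 } = 23/4
value(bbbbbbrbb) = { 0, 1, 2, 3, 4, 5, 11/2, 23/4 | 6 } = 47/8
value(bbbbbbrbbb) = { 0, 1, 2, 3, 4, 5, 11/2, 23/4, 47/8 | 6 } = 95/16
value(bbbbbbrbbbb) = { 0, 1, 2, 3, 4, 5, 11/2, 23/4, 47/8, 95/16 | 6 } = 191/32
value(bbbbbbrbbbbb) = { 0, 1, 2, 3, 4, 5, 11/2, 23/4, 47/8, 95/16, 191/32 | 6 } = 383/64
value(bbbbbbrbbbbbr) = { 0, 1, 2, 3, 4, 5, 11/2, 23/4, 47/8, 95/16, 191/32 | 383/64, 6 } = 765/128
value(bbbbbbrbbbbbrr) = { 0, 1, 2, 3, 4, 5, 11/2, 23/4, 47/8, 95/16, 191/32 | 765/128, 383/64, 6 } = 1529/256

1529/256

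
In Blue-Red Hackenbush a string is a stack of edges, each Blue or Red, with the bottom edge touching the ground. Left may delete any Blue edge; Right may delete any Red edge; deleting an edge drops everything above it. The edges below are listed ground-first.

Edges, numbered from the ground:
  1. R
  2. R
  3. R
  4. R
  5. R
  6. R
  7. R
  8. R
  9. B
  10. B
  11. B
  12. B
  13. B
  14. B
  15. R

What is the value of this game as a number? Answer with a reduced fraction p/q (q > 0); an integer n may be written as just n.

-899/128

edge 1 of 15 (R): { — | 0 } — -1
edge 2 of 15 (R): { — | -1 0 } — -2
edge 3 of 15 (R): { — | -2 -1 0 } — -3
edge 4 of 15 (R): { — | -3 -2 -1 0 } — -4
edge 5 of 15 (R): { — | -4 -3 -2 -1 0 } — -5
edge 6 of 15 (R): { — | -5 -4 -3 -2 -1 0 } — -6
edge 7 of 15 (R): { — | -6 -5 -4 -3 -2 -1 0 } — -7
edge 8 of 15 (R): { — | -7 -6 -5 -4 -3 -2 -1 0 } — -8
edge 9 of 15 (B): { -8 | -7 -6 -5 -4 -3 -2 -1 0 } — -15/2
edge 10 of 15 (B): { -8 -15/2 | -7 -6 -5 -4 -3 -2 -1 0 } — -29/4
edge 11 of 15 (B): { -8 -15/2 -29/4 | -7 -6 -5 -4 -3 -2 -1 0 } — -57/8
edge 12 of 15 (B): { -8 -15/2 -29/4 -57/8 | -7 -6 -5 -4 -3 -2 -1 0 } — -113/16
edge 13 of 15 (B): { -8 -15/2 -29/4 -57/8 -113/16 | -7 -6 -5 -4 -3 -2 -1 0 } — -225/32
edge 14 of 15 (B): { -8 -15/2 -29/4 -57/8 -113/16 -225/32 | -7 -6 -5 -4 -3 -2 -1 0 } — -449/64
edge 15 of 15 (R): { -8 -15/2 -29/4 -57/8 -113/16 -225/32 | -449/64 -7 -6 -5 -4 -3 -2 -1 0 } — -899/128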